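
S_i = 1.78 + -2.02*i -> [1.78, -0.24, -2.26, -4.28, -6.3]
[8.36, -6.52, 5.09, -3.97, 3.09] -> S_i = 8.36*(-0.78)^i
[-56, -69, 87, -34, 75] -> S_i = Random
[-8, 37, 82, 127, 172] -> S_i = -8 + 45*i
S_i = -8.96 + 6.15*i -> [-8.96, -2.81, 3.34, 9.49, 15.64]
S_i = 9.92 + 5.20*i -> [9.92, 15.12, 20.32, 25.52, 30.72]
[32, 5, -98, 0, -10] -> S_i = Random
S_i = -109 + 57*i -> [-109, -52, 5, 62, 119]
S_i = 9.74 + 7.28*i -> [9.74, 17.02, 24.3, 31.58, 38.86]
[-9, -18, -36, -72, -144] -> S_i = -9*2^i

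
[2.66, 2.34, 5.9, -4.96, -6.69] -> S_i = Random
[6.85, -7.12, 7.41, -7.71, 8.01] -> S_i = 6.85*(-1.04)^i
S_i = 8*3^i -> [8, 24, 72, 216, 648]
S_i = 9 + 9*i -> [9, 18, 27, 36, 45]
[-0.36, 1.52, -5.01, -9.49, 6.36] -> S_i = Random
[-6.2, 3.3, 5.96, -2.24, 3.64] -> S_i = Random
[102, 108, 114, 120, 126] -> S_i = 102 + 6*i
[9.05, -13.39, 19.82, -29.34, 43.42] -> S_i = 9.05*(-1.48)^i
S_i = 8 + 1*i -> [8, 9, 10, 11, 12]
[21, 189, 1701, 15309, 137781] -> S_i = 21*9^i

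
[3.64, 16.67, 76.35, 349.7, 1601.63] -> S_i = 3.64*4.58^i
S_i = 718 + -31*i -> [718, 687, 656, 625, 594]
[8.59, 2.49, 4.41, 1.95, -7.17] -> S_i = Random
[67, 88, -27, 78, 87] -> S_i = Random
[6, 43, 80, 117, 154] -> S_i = 6 + 37*i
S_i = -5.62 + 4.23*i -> [-5.62, -1.39, 2.84, 7.07, 11.3]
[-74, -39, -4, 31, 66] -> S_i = -74 + 35*i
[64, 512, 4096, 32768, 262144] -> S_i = 64*8^i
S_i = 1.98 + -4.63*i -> [1.98, -2.65, -7.28, -11.91, -16.54]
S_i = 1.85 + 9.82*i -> [1.85, 11.67, 21.49, 31.31, 41.13]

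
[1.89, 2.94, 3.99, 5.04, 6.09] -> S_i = 1.89 + 1.05*i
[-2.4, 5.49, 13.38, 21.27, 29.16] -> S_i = -2.40 + 7.89*i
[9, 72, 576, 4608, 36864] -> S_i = 9*8^i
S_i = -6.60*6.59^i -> [-6.6, -43.49, -286.63, -1888.86, -12447.6]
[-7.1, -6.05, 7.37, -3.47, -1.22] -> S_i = Random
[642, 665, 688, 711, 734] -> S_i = 642 + 23*i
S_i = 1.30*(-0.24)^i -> [1.3, -0.31, 0.07, -0.02, 0.0]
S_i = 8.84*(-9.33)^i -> [8.84, -82.48, 769.51, -7179.55, 66985.2]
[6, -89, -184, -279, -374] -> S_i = 6 + -95*i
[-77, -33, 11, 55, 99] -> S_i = -77 + 44*i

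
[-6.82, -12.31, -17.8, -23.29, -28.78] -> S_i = -6.82 + -5.49*i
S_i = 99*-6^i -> [99, -594, 3564, -21384, 128304]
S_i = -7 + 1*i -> [-7, -6, -5, -4, -3]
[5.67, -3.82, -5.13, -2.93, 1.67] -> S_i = Random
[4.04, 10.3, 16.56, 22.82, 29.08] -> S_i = 4.04 + 6.26*i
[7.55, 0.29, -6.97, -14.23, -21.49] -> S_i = 7.55 + -7.26*i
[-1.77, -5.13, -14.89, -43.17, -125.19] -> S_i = -1.77*2.90^i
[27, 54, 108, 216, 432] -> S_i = 27*2^i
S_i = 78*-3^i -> [78, -234, 702, -2106, 6318]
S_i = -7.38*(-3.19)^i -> [-7.38, 23.54, -75.1, 239.57, -764.22]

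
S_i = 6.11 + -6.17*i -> [6.11, -0.06, -6.23, -12.4, -18.57]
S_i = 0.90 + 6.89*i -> [0.9, 7.79, 14.68, 21.57, 28.46]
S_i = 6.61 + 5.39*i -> [6.61, 12.0, 17.39, 22.78, 28.17]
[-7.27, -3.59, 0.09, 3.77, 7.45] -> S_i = -7.27 + 3.68*i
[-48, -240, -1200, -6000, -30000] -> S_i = -48*5^i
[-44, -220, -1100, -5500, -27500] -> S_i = -44*5^i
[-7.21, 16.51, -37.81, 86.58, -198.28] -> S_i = -7.21*(-2.29)^i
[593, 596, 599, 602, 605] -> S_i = 593 + 3*i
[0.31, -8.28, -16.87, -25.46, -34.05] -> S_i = 0.31 + -8.59*i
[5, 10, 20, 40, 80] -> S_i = 5*2^i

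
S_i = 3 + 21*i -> [3, 24, 45, 66, 87]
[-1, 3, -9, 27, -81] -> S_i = -1*-3^i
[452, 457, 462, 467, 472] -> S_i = 452 + 5*i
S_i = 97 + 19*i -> [97, 116, 135, 154, 173]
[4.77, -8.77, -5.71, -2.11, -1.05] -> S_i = Random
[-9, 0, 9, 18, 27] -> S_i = -9 + 9*i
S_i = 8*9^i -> [8, 72, 648, 5832, 52488]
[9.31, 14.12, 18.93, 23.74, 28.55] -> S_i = 9.31 + 4.81*i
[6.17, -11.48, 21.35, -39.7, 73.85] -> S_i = 6.17*(-1.86)^i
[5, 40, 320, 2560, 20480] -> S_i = 5*8^i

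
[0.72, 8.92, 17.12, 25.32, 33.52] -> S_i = 0.72 + 8.20*i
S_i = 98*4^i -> [98, 392, 1568, 6272, 25088]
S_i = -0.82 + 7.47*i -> [-0.82, 6.65, 14.12, 21.59, 29.06]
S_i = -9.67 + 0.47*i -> [-9.67, -9.2, -8.73, -8.26, -7.79]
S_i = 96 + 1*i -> [96, 97, 98, 99, 100]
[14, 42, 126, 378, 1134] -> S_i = 14*3^i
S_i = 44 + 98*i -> [44, 142, 240, 338, 436]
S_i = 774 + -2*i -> [774, 772, 770, 768, 766]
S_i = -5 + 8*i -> [-5, 3, 11, 19, 27]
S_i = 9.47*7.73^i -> [9.47, 73.2, 565.86, 4374.1, 33811.77]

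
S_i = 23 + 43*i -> [23, 66, 109, 152, 195]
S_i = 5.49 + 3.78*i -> [5.49, 9.27, 13.05, 16.83, 20.61]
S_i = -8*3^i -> [-8, -24, -72, -216, -648]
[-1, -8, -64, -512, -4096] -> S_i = -1*8^i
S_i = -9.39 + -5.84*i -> [-9.39, -15.23, -21.07, -26.91, -32.75]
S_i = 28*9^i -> [28, 252, 2268, 20412, 183708]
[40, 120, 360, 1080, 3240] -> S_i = 40*3^i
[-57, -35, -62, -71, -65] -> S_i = Random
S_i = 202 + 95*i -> [202, 297, 392, 487, 582]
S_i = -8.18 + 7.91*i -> [-8.18, -0.27, 7.64, 15.55, 23.46]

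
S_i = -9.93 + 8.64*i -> [-9.93, -1.29, 7.35, 15.99, 24.63]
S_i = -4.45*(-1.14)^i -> [-4.45, 5.07, -5.78, 6.59, -7.52]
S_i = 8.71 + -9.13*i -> [8.71, -0.42, -9.55, -18.68, -27.81]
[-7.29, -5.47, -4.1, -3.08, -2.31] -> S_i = -7.29*0.75^i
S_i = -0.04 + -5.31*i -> [-0.04, -5.35, -10.66, -15.97, -21.28]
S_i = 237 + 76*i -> [237, 313, 389, 465, 541]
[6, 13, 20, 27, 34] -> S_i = 6 + 7*i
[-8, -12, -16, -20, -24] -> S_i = -8 + -4*i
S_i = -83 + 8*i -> [-83, -75, -67, -59, -51]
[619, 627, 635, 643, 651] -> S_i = 619 + 8*i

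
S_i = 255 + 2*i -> [255, 257, 259, 261, 263]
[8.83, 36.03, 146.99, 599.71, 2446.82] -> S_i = 8.83*4.08^i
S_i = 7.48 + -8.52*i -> [7.48, -1.04, -9.56, -18.08, -26.6]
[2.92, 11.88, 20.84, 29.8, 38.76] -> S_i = 2.92 + 8.96*i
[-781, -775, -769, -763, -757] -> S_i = -781 + 6*i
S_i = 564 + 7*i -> [564, 571, 578, 585, 592]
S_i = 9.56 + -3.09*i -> [9.56, 6.47, 3.38, 0.29, -2.8]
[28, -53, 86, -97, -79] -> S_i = Random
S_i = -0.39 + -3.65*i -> [-0.39, -4.04, -7.69, -11.34, -14.99]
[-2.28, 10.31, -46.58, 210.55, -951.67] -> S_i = -2.28*(-4.52)^i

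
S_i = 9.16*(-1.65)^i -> [9.16, -15.11, 24.94, -41.15, 67.89]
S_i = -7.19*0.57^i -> [-7.19, -4.1, -2.34, -1.33, -0.76]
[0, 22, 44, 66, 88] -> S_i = 0 + 22*i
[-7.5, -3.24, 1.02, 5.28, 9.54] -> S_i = -7.50 + 4.26*i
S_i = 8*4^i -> [8, 32, 128, 512, 2048]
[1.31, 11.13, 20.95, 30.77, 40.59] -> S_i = 1.31 + 9.82*i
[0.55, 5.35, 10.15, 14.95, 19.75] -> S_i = 0.55 + 4.80*i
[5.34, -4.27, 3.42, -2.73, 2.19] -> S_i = 5.34*(-0.80)^i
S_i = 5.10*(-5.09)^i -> [5.1, -25.96, 132.13, -672.55, 3423.27]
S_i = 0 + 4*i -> [0, 4, 8, 12, 16]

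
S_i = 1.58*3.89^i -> [1.58, 6.15, 23.91, 93.0, 361.79]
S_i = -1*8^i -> [-1, -8, -64, -512, -4096]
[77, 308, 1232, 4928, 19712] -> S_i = 77*4^i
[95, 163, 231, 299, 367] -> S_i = 95 + 68*i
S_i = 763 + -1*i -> [763, 762, 761, 760, 759]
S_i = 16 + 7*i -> [16, 23, 30, 37, 44]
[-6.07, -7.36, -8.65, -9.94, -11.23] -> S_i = -6.07 + -1.29*i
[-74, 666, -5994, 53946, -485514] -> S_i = -74*-9^i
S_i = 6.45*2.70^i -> [6.45, 17.42, 47.02, 126.96, 342.78]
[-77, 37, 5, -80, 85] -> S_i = Random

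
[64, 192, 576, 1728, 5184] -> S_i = 64*3^i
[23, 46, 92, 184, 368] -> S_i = 23*2^i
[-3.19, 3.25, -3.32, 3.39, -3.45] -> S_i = -3.19*(-1.02)^i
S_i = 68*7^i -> [68, 476, 3332, 23324, 163268]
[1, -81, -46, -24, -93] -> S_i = Random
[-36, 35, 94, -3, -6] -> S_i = Random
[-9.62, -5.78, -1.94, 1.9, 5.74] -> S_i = -9.62 + 3.84*i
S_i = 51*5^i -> [51, 255, 1275, 6375, 31875]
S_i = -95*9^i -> [-95, -855, -7695, -69255, -623295]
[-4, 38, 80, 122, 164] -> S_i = -4 + 42*i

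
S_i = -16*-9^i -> [-16, 144, -1296, 11664, -104976]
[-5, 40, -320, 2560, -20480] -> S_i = -5*-8^i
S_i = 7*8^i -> [7, 56, 448, 3584, 28672]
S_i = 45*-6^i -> [45, -270, 1620, -9720, 58320]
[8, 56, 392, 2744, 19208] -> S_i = 8*7^i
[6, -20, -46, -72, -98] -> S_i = 6 + -26*i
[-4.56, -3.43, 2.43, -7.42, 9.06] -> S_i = Random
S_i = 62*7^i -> [62, 434, 3038, 21266, 148862]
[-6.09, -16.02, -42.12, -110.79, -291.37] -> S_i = -6.09*2.63^i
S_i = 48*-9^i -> [48, -432, 3888, -34992, 314928]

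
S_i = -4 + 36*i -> [-4, 32, 68, 104, 140]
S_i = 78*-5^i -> [78, -390, 1950, -9750, 48750]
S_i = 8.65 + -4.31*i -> [8.65, 4.34, 0.03, -4.28, -8.59]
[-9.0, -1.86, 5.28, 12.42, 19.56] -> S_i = -9.00 + 7.14*i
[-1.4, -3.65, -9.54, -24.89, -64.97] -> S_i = -1.40*2.61^i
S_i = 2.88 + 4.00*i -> [2.88, 6.88, 10.88, 14.88, 18.88]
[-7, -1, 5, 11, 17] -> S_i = -7 + 6*i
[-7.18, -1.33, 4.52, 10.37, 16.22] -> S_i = -7.18 + 5.85*i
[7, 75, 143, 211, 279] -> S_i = 7 + 68*i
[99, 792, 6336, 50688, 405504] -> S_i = 99*8^i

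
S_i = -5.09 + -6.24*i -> [-5.09, -11.33, -17.57, -23.81, -30.05]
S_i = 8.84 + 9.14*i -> [8.84, 17.98, 27.12, 36.26, 45.4]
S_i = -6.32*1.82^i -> [-6.32, -11.5, -20.93, -38.1, -69.34]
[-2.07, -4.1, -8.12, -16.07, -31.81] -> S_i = -2.07*1.98^i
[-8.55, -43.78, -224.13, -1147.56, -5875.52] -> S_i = -8.55*5.12^i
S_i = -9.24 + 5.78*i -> [-9.24, -3.46, 2.32, 8.1, 13.88]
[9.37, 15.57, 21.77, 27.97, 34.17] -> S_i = 9.37 + 6.20*i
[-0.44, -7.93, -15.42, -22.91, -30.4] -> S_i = -0.44 + -7.49*i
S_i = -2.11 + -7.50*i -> [-2.11, -9.61, -17.11, -24.61, -32.11]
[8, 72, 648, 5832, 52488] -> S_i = 8*9^i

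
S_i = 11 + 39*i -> [11, 50, 89, 128, 167]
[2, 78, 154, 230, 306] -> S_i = 2 + 76*i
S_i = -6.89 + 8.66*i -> [-6.89, 1.77, 10.43, 19.09, 27.75]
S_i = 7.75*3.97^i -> [7.75, 30.77, 122.15, 484.92, 1925.15]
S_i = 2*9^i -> [2, 18, 162, 1458, 13122]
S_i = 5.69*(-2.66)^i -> [5.69, -15.14, 40.26, -107.09, 284.86]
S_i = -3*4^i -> [-3, -12, -48, -192, -768]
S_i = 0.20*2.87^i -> [0.2, 0.57, 1.65, 4.73, 13.57]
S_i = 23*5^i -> [23, 115, 575, 2875, 14375]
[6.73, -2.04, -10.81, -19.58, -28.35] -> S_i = 6.73 + -8.77*i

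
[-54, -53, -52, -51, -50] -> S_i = -54 + 1*i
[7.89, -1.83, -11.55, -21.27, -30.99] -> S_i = 7.89 + -9.72*i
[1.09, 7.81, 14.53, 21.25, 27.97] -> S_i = 1.09 + 6.72*i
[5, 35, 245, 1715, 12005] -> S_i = 5*7^i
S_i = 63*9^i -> [63, 567, 5103, 45927, 413343]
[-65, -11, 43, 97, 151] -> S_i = -65 + 54*i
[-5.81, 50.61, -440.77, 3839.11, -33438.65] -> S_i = -5.81*(-8.71)^i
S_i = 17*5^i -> [17, 85, 425, 2125, 10625]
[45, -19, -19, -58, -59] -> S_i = Random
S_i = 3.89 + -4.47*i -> [3.89, -0.58, -5.05, -9.52, -13.99]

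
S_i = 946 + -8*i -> [946, 938, 930, 922, 914]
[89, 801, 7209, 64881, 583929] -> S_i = 89*9^i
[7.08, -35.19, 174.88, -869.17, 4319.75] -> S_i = 7.08*(-4.97)^i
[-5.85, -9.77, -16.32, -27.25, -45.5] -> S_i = -5.85*1.67^i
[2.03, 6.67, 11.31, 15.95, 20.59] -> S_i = 2.03 + 4.64*i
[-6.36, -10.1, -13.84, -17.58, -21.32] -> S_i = -6.36 + -3.74*i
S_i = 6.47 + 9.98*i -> [6.47, 16.45, 26.43, 36.41, 46.39]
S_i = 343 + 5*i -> [343, 348, 353, 358, 363]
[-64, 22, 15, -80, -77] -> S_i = Random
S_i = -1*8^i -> [-1, -8, -64, -512, -4096]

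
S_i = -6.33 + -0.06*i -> [-6.33, -6.39, -6.45, -6.51, -6.57]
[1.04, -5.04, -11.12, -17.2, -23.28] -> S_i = 1.04 + -6.08*i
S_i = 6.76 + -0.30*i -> [6.76, 6.46, 6.16, 5.86, 5.56]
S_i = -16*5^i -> [-16, -80, -400, -2000, -10000]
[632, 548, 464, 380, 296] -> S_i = 632 + -84*i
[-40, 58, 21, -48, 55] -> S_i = Random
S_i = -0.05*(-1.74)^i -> [-0.05, 0.09, -0.15, 0.26, -0.46]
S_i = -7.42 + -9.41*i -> [-7.42, -16.83, -26.24, -35.65, -45.06]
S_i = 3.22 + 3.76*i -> [3.22, 6.98, 10.74, 14.5, 18.26]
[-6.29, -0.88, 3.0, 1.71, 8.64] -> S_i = Random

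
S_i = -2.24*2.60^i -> [-2.24, -5.82, -15.14, -39.37, -102.36]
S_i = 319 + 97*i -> [319, 416, 513, 610, 707]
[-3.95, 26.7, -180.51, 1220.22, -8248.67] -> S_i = -3.95*(-6.76)^i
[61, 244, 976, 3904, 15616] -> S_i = 61*4^i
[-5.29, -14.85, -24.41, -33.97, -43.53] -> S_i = -5.29 + -9.56*i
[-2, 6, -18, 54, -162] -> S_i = -2*-3^i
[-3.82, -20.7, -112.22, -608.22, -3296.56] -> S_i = -3.82*5.42^i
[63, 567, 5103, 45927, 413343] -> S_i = 63*9^i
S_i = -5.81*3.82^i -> [-5.81, -22.19, -84.78, -323.87, -1237.17]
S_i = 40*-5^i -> [40, -200, 1000, -5000, 25000]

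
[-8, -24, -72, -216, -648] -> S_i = -8*3^i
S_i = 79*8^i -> [79, 632, 5056, 40448, 323584]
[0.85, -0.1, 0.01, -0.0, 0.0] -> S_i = 0.85*(-0.12)^i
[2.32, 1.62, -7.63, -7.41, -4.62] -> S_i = Random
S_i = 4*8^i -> [4, 32, 256, 2048, 16384]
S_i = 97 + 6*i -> [97, 103, 109, 115, 121]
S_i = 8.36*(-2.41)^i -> [8.36, -20.15, 48.56, -117.02, 282.02]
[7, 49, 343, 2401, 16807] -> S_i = 7*7^i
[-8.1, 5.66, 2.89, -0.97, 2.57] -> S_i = Random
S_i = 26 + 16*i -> [26, 42, 58, 74, 90]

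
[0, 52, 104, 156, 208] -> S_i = 0 + 52*i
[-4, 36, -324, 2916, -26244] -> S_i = -4*-9^i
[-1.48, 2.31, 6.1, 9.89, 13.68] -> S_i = -1.48 + 3.79*i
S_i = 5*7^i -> [5, 35, 245, 1715, 12005]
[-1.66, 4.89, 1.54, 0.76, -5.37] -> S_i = Random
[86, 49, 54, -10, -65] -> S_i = Random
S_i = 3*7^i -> [3, 21, 147, 1029, 7203]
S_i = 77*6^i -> [77, 462, 2772, 16632, 99792]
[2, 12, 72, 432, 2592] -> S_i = 2*6^i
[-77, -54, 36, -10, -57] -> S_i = Random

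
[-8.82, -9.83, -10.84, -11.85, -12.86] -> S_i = -8.82 + -1.01*i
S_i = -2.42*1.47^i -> [-2.42, -3.56, -5.23, -7.69, -11.3]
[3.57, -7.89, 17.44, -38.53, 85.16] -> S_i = 3.57*(-2.21)^i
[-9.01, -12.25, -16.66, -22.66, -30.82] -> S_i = -9.01*1.36^i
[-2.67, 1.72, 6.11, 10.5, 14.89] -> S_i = -2.67 + 4.39*i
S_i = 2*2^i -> [2, 4, 8, 16, 32]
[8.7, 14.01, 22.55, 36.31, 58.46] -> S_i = 8.70*1.61^i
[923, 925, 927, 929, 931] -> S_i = 923 + 2*i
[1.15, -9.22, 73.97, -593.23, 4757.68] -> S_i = 1.15*(-8.02)^i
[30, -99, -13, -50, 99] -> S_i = Random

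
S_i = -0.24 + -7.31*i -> [-0.24, -7.55, -14.86, -22.17, -29.48]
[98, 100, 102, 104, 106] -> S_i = 98 + 2*i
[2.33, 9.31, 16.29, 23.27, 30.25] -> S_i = 2.33 + 6.98*i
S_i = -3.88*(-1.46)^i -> [-3.88, 5.66, -8.27, 12.08, -17.63]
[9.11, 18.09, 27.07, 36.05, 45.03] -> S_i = 9.11 + 8.98*i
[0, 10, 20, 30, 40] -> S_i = 0 + 10*i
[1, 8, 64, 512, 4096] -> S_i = 1*8^i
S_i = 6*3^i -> [6, 18, 54, 162, 486]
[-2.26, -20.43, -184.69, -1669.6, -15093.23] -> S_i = -2.26*9.04^i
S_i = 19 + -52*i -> [19, -33, -85, -137, -189]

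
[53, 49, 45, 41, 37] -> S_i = 53 + -4*i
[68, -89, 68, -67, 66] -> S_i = Random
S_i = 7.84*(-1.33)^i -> [7.84, -10.43, 13.87, -18.44, 24.53]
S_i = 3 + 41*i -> [3, 44, 85, 126, 167]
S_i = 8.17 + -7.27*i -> [8.17, 0.9, -6.37, -13.64, -20.91]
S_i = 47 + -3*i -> [47, 44, 41, 38, 35]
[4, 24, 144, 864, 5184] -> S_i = 4*6^i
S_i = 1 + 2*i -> [1, 3, 5, 7, 9]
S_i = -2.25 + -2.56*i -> [-2.25, -4.81, -7.37, -9.93, -12.49]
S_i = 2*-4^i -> [2, -8, 32, -128, 512]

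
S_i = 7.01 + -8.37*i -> [7.01, -1.36, -9.73, -18.1, -26.47]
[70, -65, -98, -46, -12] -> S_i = Random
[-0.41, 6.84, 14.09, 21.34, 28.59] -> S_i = -0.41 + 7.25*i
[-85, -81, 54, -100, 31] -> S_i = Random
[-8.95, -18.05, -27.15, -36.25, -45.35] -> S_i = -8.95 + -9.10*i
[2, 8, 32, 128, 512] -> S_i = 2*4^i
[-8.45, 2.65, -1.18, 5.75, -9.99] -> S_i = Random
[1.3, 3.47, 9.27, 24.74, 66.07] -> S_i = 1.30*2.67^i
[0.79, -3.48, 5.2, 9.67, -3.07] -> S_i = Random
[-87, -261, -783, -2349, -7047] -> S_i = -87*3^i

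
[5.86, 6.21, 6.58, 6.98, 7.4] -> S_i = 5.86*1.06^i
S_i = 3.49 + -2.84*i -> [3.49, 0.65, -2.19, -5.03, -7.87]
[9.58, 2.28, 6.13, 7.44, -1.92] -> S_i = Random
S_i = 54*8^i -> [54, 432, 3456, 27648, 221184]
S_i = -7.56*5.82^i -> [-7.56, -44.0, -256.08, -1490.36, -8673.89]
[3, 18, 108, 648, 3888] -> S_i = 3*6^i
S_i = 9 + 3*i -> [9, 12, 15, 18, 21]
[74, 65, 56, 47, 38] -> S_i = 74 + -9*i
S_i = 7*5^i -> [7, 35, 175, 875, 4375]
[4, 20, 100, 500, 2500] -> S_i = 4*5^i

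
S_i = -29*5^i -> [-29, -145, -725, -3625, -18125]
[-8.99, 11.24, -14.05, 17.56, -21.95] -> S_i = -8.99*(-1.25)^i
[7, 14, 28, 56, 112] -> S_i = 7*2^i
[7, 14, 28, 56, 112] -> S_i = 7*2^i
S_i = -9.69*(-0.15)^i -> [-9.69, 1.45, -0.22, 0.03, -0.0]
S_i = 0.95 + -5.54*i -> [0.95, -4.59, -10.13, -15.67, -21.21]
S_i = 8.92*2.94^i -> [8.92, 26.22, 77.1, 226.68, 666.43]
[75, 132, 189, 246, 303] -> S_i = 75 + 57*i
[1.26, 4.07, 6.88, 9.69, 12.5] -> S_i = 1.26 + 2.81*i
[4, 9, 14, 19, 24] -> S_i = 4 + 5*i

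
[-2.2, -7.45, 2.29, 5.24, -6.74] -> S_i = Random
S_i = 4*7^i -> [4, 28, 196, 1372, 9604]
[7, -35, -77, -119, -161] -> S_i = 7 + -42*i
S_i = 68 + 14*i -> [68, 82, 96, 110, 124]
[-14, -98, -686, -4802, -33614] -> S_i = -14*7^i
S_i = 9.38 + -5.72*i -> [9.38, 3.66, -2.06, -7.78, -13.5]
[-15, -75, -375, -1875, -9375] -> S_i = -15*5^i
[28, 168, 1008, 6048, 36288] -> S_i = 28*6^i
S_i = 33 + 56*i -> [33, 89, 145, 201, 257]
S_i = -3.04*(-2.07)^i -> [-3.04, 6.29, -13.03, 26.96, -55.82]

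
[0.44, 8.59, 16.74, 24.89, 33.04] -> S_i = 0.44 + 8.15*i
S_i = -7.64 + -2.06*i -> [-7.64, -9.7, -11.76, -13.82, -15.88]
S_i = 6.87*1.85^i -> [6.87, 12.71, 23.51, 43.5, 80.47]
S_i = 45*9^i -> [45, 405, 3645, 32805, 295245]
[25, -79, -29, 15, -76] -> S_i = Random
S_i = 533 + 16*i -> [533, 549, 565, 581, 597]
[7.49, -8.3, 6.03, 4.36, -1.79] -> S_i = Random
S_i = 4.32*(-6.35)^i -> [4.32, -27.43, 174.19, -1106.13, 7023.91]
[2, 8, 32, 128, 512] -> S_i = 2*4^i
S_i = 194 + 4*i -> [194, 198, 202, 206, 210]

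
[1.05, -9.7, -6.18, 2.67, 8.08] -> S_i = Random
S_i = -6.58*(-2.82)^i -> [-6.58, 18.56, -52.33, 147.56, -416.12]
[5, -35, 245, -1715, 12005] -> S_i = 5*-7^i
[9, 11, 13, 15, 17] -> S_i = 9 + 2*i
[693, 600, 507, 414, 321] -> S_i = 693 + -93*i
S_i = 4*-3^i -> [4, -12, 36, -108, 324]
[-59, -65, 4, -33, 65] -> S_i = Random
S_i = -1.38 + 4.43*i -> [-1.38, 3.05, 7.48, 11.91, 16.34]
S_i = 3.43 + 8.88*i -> [3.43, 12.31, 21.19, 30.07, 38.95]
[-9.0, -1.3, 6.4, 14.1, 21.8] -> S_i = -9.00 + 7.70*i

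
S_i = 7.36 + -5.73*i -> [7.36, 1.63, -4.1, -9.83, -15.56]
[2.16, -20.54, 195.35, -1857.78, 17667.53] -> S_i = 2.16*(-9.51)^i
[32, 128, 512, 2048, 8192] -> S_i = 32*4^i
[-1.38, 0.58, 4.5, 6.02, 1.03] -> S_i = Random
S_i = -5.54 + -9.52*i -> [-5.54, -15.06, -24.58, -34.1, -43.62]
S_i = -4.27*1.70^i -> [-4.27, -7.26, -12.34, -20.98, -35.66]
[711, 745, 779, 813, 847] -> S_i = 711 + 34*i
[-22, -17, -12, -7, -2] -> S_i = -22 + 5*i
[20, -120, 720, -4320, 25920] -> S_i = 20*-6^i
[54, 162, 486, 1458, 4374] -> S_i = 54*3^i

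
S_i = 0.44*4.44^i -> [0.44, 1.95, 8.67, 38.51, 171.0]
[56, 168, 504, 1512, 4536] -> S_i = 56*3^i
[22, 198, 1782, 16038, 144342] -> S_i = 22*9^i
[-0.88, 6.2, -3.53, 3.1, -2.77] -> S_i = Random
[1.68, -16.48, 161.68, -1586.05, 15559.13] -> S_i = 1.68*(-9.81)^i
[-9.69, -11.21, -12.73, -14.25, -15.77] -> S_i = -9.69 + -1.52*i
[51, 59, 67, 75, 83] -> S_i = 51 + 8*i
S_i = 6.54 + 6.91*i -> [6.54, 13.45, 20.36, 27.27, 34.18]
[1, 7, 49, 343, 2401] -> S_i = 1*7^i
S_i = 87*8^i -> [87, 696, 5568, 44544, 356352]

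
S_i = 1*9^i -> [1, 9, 81, 729, 6561]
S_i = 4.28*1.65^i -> [4.28, 7.06, 11.65, 19.23, 31.72]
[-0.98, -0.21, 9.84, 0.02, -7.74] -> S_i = Random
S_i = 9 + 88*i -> [9, 97, 185, 273, 361]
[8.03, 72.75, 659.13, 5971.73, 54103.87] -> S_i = 8.03*9.06^i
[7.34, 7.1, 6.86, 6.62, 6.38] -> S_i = 7.34 + -0.24*i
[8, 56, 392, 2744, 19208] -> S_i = 8*7^i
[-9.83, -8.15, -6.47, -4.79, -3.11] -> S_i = -9.83 + 1.68*i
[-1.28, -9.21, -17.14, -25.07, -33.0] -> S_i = -1.28 + -7.93*i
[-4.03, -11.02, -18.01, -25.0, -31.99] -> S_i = -4.03 + -6.99*i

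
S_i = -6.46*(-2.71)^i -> [-6.46, 17.51, -47.44, 128.57, -348.43]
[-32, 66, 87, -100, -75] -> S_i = Random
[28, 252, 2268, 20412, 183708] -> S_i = 28*9^i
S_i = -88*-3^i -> [-88, 264, -792, 2376, -7128]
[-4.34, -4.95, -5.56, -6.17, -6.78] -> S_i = -4.34 + -0.61*i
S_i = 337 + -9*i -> [337, 328, 319, 310, 301]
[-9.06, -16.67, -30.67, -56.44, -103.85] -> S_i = -9.06*1.84^i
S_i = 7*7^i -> [7, 49, 343, 2401, 16807]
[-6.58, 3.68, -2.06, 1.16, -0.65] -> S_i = -6.58*(-0.56)^i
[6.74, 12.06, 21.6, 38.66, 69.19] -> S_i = 6.74*1.79^i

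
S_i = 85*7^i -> [85, 595, 4165, 29155, 204085]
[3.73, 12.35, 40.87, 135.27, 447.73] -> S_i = 3.73*3.31^i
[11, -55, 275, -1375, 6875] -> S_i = 11*-5^i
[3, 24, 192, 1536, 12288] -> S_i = 3*8^i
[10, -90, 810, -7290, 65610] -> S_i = 10*-9^i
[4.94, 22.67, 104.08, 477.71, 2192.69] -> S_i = 4.94*4.59^i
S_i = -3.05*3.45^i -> [-3.05, -10.52, -36.3, -125.24, -432.09]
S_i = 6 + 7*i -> [6, 13, 20, 27, 34]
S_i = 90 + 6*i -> [90, 96, 102, 108, 114]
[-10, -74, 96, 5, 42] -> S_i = Random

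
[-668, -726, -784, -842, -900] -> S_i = -668 + -58*i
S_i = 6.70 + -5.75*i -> [6.7, 0.95, -4.8, -10.55, -16.3]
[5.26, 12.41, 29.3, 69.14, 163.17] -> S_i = 5.26*2.36^i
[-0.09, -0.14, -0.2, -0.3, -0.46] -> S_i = -0.09*1.50^i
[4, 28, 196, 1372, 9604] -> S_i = 4*7^i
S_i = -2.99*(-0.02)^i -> [-2.99, 0.06, -0.0, 0.0, -0.0]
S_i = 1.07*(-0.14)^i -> [1.07, -0.15, 0.02, -0.0, 0.0]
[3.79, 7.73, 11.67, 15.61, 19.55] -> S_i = 3.79 + 3.94*i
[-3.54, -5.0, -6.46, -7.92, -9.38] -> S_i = -3.54 + -1.46*i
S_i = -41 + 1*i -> [-41, -40, -39, -38, -37]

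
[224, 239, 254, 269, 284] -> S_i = 224 + 15*i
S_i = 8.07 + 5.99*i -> [8.07, 14.06, 20.05, 26.04, 32.03]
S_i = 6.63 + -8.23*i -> [6.63, -1.6, -9.83, -18.06, -26.29]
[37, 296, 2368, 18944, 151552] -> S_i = 37*8^i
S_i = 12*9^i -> [12, 108, 972, 8748, 78732]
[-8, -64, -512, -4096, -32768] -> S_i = -8*8^i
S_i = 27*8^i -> [27, 216, 1728, 13824, 110592]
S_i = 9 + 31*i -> [9, 40, 71, 102, 133]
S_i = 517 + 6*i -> [517, 523, 529, 535, 541]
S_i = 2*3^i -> [2, 6, 18, 54, 162]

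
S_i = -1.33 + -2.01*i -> [-1.33, -3.34, -5.35, -7.36, -9.37]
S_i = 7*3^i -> [7, 21, 63, 189, 567]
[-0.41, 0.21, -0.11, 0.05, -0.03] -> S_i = -0.41*(-0.51)^i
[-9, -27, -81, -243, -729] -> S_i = -9*3^i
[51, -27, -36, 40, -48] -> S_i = Random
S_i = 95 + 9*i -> [95, 104, 113, 122, 131]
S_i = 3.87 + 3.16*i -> [3.87, 7.03, 10.19, 13.35, 16.51]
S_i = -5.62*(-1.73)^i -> [-5.62, 9.72, -16.82, 29.1, -50.34]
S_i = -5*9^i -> [-5, -45, -405, -3645, -32805]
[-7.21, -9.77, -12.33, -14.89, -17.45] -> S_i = -7.21 + -2.56*i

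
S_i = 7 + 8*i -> [7, 15, 23, 31, 39]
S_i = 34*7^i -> [34, 238, 1666, 11662, 81634]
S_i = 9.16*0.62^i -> [9.16, 5.68, 3.52, 2.18, 1.35]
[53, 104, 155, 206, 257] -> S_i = 53 + 51*i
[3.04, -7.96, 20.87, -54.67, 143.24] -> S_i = 3.04*(-2.62)^i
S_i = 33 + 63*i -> [33, 96, 159, 222, 285]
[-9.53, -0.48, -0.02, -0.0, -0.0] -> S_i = -9.53*0.05^i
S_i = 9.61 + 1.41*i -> [9.61, 11.02, 12.43, 13.84, 15.25]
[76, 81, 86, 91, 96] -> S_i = 76 + 5*i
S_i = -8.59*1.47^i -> [-8.59, -12.63, -18.56, -27.29, -40.11]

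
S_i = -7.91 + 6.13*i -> [-7.91, -1.78, 4.35, 10.48, 16.61]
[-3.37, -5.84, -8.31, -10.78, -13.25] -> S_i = -3.37 + -2.47*i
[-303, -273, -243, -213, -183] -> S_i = -303 + 30*i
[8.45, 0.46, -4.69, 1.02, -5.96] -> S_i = Random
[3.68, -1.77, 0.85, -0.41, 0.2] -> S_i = 3.68*(-0.48)^i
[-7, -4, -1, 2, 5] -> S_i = -7 + 3*i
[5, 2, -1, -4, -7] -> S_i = 5 + -3*i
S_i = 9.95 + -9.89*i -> [9.95, 0.06, -9.83, -19.72, -29.61]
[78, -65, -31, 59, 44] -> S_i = Random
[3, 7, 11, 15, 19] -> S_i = 3 + 4*i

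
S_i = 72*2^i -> [72, 144, 288, 576, 1152]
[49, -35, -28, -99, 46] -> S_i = Random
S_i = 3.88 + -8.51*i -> [3.88, -4.63, -13.14, -21.65, -30.16]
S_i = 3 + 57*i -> [3, 60, 117, 174, 231]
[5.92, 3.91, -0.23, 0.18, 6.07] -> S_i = Random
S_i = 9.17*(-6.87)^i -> [9.17, -63.0, 432.8, -2973.31, 20426.61]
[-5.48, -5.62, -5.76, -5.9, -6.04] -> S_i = -5.48 + -0.14*i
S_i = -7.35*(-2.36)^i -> [-7.35, 17.35, -40.94, 96.61, -228.0]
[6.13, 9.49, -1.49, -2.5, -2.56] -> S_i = Random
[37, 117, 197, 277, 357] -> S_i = 37 + 80*i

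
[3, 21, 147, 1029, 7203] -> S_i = 3*7^i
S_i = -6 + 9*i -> [-6, 3, 12, 21, 30]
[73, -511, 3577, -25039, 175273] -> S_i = 73*-7^i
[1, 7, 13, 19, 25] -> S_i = 1 + 6*i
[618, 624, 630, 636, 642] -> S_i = 618 + 6*i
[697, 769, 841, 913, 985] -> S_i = 697 + 72*i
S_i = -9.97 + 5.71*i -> [-9.97, -4.26, 1.45, 7.16, 12.87]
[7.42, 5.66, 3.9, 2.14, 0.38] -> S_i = 7.42 + -1.76*i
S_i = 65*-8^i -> [65, -520, 4160, -33280, 266240]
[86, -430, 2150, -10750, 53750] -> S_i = 86*-5^i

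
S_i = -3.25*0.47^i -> [-3.25, -1.53, -0.72, -0.34, -0.16]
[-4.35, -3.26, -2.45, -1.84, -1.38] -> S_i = -4.35*0.75^i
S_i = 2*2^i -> [2, 4, 8, 16, 32]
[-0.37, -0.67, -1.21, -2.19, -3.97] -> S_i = -0.37*1.81^i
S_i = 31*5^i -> [31, 155, 775, 3875, 19375]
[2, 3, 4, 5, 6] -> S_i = 2 + 1*i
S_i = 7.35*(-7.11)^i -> [7.35, -52.26, 371.56, -2641.78, 18783.03]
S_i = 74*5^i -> [74, 370, 1850, 9250, 46250]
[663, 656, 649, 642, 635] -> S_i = 663 + -7*i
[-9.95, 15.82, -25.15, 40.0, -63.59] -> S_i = -9.95*(-1.59)^i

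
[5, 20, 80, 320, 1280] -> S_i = 5*4^i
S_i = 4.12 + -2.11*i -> [4.12, 2.01, -0.1, -2.21, -4.32]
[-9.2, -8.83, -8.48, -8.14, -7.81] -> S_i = -9.20*0.96^i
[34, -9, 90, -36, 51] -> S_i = Random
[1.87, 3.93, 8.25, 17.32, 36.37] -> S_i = 1.87*2.10^i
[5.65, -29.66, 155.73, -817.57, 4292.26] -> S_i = 5.65*(-5.25)^i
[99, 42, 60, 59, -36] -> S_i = Random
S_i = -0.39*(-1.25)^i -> [-0.39, 0.49, -0.61, 0.76, -0.95]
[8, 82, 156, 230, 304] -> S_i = 8 + 74*i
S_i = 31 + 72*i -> [31, 103, 175, 247, 319]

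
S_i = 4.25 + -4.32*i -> [4.25, -0.07, -4.39, -8.71, -13.03]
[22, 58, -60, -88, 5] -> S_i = Random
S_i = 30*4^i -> [30, 120, 480, 1920, 7680]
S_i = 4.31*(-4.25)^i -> [4.31, -18.32, 77.85, -330.86, 1406.15]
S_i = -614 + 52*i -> [-614, -562, -510, -458, -406]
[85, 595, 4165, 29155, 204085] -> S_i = 85*7^i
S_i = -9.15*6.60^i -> [-9.15, -60.39, -398.57, -2630.59, -17361.88]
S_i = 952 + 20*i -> [952, 972, 992, 1012, 1032]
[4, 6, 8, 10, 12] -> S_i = 4 + 2*i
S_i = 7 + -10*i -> [7, -3, -13, -23, -33]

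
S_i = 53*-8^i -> [53, -424, 3392, -27136, 217088]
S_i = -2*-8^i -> [-2, 16, -128, 1024, -8192]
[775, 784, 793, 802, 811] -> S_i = 775 + 9*i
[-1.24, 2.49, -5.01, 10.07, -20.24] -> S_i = -1.24*(-2.01)^i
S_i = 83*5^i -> [83, 415, 2075, 10375, 51875]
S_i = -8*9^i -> [-8, -72, -648, -5832, -52488]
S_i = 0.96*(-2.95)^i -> [0.96, -2.83, 8.35, -24.65, 72.7]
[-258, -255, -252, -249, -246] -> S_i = -258 + 3*i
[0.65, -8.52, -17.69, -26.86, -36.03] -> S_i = 0.65 + -9.17*i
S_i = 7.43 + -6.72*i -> [7.43, 0.71, -6.01, -12.73, -19.45]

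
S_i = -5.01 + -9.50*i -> [-5.01, -14.51, -24.01, -33.51, -43.01]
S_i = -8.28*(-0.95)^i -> [-8.28, 7.87, -7.47, 7.1, -6.74]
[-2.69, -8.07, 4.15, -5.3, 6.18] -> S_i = Random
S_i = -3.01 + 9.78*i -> [-3.01, 6.77, 16.55, 26.33, 36.11]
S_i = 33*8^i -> [33, 264, 2112, 16896, 135168]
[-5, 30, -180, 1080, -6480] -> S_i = -5*-6^i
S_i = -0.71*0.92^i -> [-0.71, -0.65, -0.6, -0.55, -0.51]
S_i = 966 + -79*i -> [966, 887, 808, 729, 650]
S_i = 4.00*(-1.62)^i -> [4.0, -6.48, 10.5, -17.01, 27.55]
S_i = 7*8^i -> [7, 56, 448, 3584, 28672]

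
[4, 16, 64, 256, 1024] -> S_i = 4*4^i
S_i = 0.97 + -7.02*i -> [0.97, -6.05, -13.07, -20.09, -27.11]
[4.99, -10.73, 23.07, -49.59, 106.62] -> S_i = 4.99*(-2.15)^i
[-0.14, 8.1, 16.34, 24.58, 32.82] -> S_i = -0.14 + 8.24*i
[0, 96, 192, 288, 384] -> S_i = 0 + 96*i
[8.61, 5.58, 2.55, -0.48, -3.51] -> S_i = 8.61 + -3.03*i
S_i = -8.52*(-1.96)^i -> [-8.52, 16.7, -32.73, 64.15, -125.74]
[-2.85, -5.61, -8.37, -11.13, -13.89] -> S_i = -2.85 + -2.76*i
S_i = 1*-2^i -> [1, -2, 4, -8, 16]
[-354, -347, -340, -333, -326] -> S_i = -354 + 7*i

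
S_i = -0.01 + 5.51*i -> [-0.01, 5.5, 11.01, 16.52, 22.03]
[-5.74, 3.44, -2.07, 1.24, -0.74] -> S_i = -5.74*(-0.60)^i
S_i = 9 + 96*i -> [9, 105, 201, 297, 393]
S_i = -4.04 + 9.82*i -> [-4.04, 5.78, 15.6, 25.42, 35.24]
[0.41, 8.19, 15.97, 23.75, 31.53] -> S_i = 0.41 + 7.78*i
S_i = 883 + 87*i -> [883, 970, 1057, 1144, 1231]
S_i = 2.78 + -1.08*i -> [2.78, 1.7, 0.62, -0.46, -1.54]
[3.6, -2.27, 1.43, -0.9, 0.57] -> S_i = 3.60*(-0.63)^i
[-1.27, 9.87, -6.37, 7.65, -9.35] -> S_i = Random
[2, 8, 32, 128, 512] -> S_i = 2*4^i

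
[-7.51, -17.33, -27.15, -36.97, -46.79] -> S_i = -7.51 + -9.82*i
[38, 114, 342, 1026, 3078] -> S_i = 38*3^i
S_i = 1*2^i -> [1, 2, 4, 8, 16]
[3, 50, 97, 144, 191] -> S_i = 3 + 47*i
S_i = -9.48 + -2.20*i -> [-9.48, -11.68, -13.88, -16.08, -18.28]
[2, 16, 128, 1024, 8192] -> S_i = 2*8^i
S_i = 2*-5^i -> [2, -10, 50, -250, 1250]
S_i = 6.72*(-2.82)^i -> [6.72, -18.95, 53.44, -150.7, 424.98]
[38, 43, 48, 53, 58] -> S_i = 38 + 5*i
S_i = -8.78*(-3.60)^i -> [-8.78, 31.61, -113.79, 409.64, -1474.7]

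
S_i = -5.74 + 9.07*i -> [-5.74, 3.33, 12.4, 21.47, 30.54]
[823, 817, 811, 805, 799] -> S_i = 823 + -6*i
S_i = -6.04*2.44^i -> [-6.04, -14.74, -35.96, -87.74, -214.09]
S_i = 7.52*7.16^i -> [7.52, 53.84, 385.52, 2760.3, 19763.78]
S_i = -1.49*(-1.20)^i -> [-1.49, 1.79, -2.15, 2.57, -3.09]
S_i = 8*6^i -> [8, 48, 288, 1728, 10368]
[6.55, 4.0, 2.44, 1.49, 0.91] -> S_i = 6.55*0.61^i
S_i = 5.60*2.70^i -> [5.6, 15.12, 40.82, 110.22, 297.61]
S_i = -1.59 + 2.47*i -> [-1.59, 0.88, 3.35, 5.82, 8.29]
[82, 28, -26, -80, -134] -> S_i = 82 + -54*i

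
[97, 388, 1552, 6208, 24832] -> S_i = 97*4^i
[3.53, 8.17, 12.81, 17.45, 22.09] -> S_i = 3.53 + 4.64*i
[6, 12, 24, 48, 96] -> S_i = 6*2^i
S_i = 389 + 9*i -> [389, 398, 407, 416, 425]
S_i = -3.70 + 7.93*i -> [-3.7, 4.23, 12.16, 20.09, 28.02]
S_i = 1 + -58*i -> [1, -57, -115, -173, -231]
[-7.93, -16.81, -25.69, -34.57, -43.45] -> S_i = -7.93 + -8.88*i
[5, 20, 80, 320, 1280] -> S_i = 5*4^i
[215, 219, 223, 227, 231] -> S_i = 215 + 4*i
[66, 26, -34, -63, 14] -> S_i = Random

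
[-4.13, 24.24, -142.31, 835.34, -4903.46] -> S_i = -4.13*(-5.87)^i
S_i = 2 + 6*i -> [2, 8, 14, 20, 26]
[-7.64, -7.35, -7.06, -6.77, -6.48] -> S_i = -7.64 + 0.29*i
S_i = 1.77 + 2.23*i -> [1.77, 4.0, 6.23, 8.46, 10.69]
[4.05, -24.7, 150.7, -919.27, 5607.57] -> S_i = 4.05*(-6.10)^i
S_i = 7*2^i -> [7, 14, 28, 56, 112]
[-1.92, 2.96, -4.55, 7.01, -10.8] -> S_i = -1.92*(-1.54)^i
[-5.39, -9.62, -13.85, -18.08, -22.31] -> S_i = -5.39 + -4.23*i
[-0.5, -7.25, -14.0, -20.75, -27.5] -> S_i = -0.50 + -6.75*i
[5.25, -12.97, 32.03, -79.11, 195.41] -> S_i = 5.25*(-2.47)^i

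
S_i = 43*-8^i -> [43, -344, 2752, -22016, 176128]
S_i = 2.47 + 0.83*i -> [2.47, 3.3, 4.13, 4.96, 5.79]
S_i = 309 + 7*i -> [309, 316, 323, 330, 337]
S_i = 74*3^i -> [74, 222, 666, 1998, 5994]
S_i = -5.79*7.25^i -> [-5.79, -41.98, -304.34, -2206.44, -15996.71]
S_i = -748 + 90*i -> [-748, -658, -568, -478, -388]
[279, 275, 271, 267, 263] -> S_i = 279 + -4*i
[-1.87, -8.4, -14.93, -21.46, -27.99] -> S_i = -1.87 + -6.53*i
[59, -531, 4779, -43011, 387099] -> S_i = 59*-9^i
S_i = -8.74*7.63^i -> [-8.74, -66.69, -508.82, -3882.26, -29621.67]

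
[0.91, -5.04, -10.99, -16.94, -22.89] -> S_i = 0.91 + -5.95*i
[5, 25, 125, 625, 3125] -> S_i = 5*5^i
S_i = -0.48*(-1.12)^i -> [-0.48, 0.54, -0.6, 0.67, -0.76]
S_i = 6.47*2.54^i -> [6.47, 16.43, 41.74, 106.02, 269.3]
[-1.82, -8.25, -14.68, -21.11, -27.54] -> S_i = -1.82 + -6.43*i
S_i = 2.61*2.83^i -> [2.61, 7.39, 20.9, 59.16, 167.41]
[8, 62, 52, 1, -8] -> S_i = Random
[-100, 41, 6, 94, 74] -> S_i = Random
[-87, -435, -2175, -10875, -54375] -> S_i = -87*5^i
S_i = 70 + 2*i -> [70, 72, 74, 76, 78]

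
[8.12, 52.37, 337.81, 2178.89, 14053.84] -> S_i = 8.12*6.45^i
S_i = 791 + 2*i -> [791, 793, 795, 797, 799]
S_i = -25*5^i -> [-25, -125, -625, -3125, -15625]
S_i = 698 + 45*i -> [698, 743, 788, 833, 878]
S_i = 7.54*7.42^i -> [7.54, 55.95, 415.13, 3080.23, 22855.3]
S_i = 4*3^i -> [4, 12, 36, 108, 324]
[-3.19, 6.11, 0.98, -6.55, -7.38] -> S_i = Random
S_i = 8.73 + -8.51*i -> [8.73, 0.22, -8.29, -16.8, -25.31]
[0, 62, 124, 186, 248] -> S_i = 0 + 62*i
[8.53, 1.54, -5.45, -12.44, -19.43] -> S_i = 8.53 + -6.99*i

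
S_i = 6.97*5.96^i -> [6.97, 41.54, 247.59, 1475.61, 8794.63]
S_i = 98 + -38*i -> [98, 60, 22, -16, -54]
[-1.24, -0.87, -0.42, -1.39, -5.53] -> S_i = Random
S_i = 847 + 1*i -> [847, 848, 849, 850, 851]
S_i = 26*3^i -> [26, 78, 234, 702, 2106]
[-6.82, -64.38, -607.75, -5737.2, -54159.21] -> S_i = -6.82*9.44^i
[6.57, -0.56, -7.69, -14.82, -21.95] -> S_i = 6.57 + -7.13*i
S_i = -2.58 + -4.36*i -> [-2.58, -6.94, -11.3, -15.66, -20.02]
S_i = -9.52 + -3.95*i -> [-9.52, -13.47, -17.42, -21.37, -25.32]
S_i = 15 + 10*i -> [15, 25, 35, 45, 55]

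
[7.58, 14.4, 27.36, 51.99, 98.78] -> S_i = 7.58*1.90^i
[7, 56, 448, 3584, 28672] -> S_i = 7*8^i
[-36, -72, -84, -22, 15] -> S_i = Random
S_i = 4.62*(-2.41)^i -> [4.62, -11.13, 26.83, -64.67, 155.85]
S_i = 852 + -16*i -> [852, 836, 820, 804, 788]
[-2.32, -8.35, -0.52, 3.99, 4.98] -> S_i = Random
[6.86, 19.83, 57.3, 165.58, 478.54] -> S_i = 6.86*2.89^i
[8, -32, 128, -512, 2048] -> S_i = 8*-4^i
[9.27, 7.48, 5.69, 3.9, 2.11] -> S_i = 9.27 + -1.79*i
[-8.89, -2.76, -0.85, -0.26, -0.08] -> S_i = -8.89*0.31^i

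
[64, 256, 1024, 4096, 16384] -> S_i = 64*4^i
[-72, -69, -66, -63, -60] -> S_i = -72 + 3*i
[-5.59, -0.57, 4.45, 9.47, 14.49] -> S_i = -5.59 + 5.02*i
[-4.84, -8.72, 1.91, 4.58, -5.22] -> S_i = Random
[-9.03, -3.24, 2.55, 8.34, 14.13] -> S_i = -9.03 + 5.79*i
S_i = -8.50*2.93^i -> [-8.5, -24.9, -72.97, -213.81, -626.45]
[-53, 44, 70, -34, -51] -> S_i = Random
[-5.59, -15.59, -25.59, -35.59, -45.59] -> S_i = -5.59 + -10.00*i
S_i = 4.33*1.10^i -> [4.33, 4.76, 5.24, 5.76, 6.34]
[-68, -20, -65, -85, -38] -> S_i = Random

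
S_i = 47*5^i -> [47, 235, 1175, 5875, 29375]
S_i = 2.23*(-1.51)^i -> [2.23, -3.37, 5.08, -7.68, 11.59]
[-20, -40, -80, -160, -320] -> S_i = -20*2^i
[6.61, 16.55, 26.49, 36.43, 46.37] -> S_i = 6.61 + 9.94*i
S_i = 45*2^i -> [45, 90, 180, 360, 720]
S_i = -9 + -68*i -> [-9, -77, -145, -213, -281]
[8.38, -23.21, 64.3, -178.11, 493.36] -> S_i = 8.38*(-2.77)^i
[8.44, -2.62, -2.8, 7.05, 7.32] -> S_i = Random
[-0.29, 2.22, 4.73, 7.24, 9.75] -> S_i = -0.29 + 2.51*i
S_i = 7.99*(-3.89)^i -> [7.99, -31.08, 120.91, -470.32, 1829.55]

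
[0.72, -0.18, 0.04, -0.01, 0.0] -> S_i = 0.72*(-0.25)^i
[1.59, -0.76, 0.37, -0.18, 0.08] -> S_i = 1.59*(-0.48)^i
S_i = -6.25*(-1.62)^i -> [-6.25, 10.12, -16.4, 26.57, -43.05]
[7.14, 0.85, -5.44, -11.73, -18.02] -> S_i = 7.14 + -6.29*i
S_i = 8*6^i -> [8, 48, 288, 1728, 10368]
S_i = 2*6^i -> [2, 12, 72, 432, 2592]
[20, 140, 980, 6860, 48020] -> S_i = 20*7^i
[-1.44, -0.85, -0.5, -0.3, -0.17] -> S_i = -1.44*0.59^i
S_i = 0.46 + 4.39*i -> [0.46, 4.85, 9.24, 13.63, 18.02]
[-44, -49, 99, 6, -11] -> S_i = Random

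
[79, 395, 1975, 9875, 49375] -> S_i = 79*5^i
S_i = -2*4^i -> [-2, -8, -32, -128, -512]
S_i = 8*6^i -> [8, 48, 288, 1728, 10368]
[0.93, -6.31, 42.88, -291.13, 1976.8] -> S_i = 0.93*(-6.79)^i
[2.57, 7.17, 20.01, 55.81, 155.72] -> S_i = 2.57*2.79^i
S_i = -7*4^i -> [-7, -28, -112, -448, -1792]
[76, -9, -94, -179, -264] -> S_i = 76 + -85*i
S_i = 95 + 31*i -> [95, 126, 157, 188, 219]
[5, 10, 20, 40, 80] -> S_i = 5*2^i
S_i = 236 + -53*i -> [236, 183, 130, 77, 24]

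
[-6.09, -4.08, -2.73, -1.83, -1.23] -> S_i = -6.09*0.67^i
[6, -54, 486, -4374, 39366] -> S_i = 6*-9^i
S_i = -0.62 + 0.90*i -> [-0.62, 0.28, 1.18, 2.08, 2.98]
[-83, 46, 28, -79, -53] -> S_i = Random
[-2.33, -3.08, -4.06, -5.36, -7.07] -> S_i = -2.33*1.32^i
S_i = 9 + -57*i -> [9, -48, -105, -162, -219]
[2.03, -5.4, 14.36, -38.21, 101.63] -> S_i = 2.03*(-2.66)^i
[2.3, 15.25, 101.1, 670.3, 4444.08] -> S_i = 2.30*6.63^i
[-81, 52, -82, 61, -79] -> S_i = Random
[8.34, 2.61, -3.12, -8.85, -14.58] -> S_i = 8.34 + -5.73*i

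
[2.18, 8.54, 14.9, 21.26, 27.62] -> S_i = 2.18 + 6.36*i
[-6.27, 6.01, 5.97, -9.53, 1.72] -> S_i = Random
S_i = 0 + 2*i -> [0, 2, 4, 6, 8]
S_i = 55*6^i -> [55, 330, 1980, 11880, 71280]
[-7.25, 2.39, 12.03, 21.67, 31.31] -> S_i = -7.25 + 9.64*i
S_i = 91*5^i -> [91, 455, 2275, 11375, 56875]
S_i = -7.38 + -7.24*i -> [-7.38, -14.62, -21.86, -29.1, -36.34]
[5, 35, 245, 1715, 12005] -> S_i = 5*7^i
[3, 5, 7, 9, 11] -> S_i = 3 + 2*i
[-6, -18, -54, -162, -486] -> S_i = -6*3^i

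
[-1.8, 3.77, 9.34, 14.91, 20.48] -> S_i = -1.80 + 5.57*i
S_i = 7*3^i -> [7, 21, 63, 189, 567]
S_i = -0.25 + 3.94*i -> [-0.25, 3.69, 7.63, 11.57, 15.51]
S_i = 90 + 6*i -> [90, 96, 102, 108, 114]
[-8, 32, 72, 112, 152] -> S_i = -8 + 40*i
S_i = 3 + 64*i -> [3, 67, 131, 195, 259]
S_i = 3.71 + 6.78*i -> [3.71, 10.49, 17.27, 24.05, 30.83]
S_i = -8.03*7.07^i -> [-8.03, -56.77, -401.38, -2837.75, -20062.88]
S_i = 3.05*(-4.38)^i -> [3.05, -13.36, 58.51, -256.28, 1122.53]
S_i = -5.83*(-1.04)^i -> [-5.83, 6.06, -6.31, 6.56, -6.82]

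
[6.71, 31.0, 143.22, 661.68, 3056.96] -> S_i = 6.71*4.62^i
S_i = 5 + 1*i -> [5, 6, 7, 8, 9]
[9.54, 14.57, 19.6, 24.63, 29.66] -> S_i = 9.54 + 5.03*i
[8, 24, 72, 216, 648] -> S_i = 8*3^i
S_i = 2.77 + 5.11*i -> [2.77, 7.88, 12.99, 18.1, 23.21]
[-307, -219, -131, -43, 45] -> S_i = -307 + 88*i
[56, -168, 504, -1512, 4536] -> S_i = 56*-3^i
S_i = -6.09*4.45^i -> [-6.09, -27.1, -120.6, -536.66, -2388.13]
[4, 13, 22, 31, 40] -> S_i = 4 + 9*i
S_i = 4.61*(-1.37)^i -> [4.61, -6.32, 8.65, -11.85, 16.24]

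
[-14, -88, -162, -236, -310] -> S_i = -14 + -74*i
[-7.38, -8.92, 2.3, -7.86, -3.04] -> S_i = Random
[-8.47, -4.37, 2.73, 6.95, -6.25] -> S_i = Random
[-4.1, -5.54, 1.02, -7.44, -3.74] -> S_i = Random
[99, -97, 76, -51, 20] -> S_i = Random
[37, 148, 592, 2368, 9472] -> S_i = 37*4^i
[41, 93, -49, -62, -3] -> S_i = Random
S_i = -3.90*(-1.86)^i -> [-3.9, 7.25, -13.49, 25.1, -46.68]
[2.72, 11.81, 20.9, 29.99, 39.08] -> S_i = 2.72 + 9.09*i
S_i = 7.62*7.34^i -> [7.62, 55.93, 410.53, 3013.31, 22117.66]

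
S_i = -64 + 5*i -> [-64, -59, -54, -49, -44]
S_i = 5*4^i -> [5, 20, 80, 320, 1280]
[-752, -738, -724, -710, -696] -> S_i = -752 + 14*i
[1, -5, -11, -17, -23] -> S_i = 1 + -6*i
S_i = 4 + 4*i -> [4, 8, 12, 16, 20]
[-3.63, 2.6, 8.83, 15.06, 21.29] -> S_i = -3.63 + 6.23*i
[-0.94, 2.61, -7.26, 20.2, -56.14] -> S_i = -0.94*(-2.78)^i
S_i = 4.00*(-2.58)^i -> [4.0, -10.32, 26.63, -68.69, 177.23]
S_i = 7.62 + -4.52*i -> [7.62, 3.1, -1.42, -5.94, -10.46]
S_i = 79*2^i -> [79, 158, 316, 632, 1264]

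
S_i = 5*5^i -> [5, 25, 125, 625, 3125]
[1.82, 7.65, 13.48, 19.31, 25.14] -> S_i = 1.82 + 5.83*i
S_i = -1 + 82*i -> [-1, 81, 163, 245, 327]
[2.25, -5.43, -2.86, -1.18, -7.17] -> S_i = Random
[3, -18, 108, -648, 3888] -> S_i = 3*-6^i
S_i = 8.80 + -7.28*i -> [8.8, 1.52, -5.76, -13.04, -20.32]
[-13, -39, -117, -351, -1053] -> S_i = -13*3^i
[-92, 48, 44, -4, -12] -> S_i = Random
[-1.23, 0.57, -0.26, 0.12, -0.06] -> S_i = -1.23*(-0.46)^i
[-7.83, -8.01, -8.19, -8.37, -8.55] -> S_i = -7.83 + -0.18*i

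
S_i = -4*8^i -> [-4, -32, -256, -2048, -16384]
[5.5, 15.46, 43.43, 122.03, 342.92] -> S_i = 5.50*2.81^i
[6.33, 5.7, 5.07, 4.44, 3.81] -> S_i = 6.33 + -0.63*i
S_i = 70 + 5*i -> [70, 75, 80, 85, 90]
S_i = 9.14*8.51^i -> [9.14, 77.78, 661.92, 5632.94, 47936.29]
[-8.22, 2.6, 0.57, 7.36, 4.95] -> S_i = Random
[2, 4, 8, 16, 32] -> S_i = 2*2^i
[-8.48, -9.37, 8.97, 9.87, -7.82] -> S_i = Random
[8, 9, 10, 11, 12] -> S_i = 8 + 1*i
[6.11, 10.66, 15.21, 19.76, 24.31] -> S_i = 6.11 + 4.55*i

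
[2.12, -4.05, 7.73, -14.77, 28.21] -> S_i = 2.12*(-1.91)^i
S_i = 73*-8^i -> [73, -584, 4672, -37376, 299008]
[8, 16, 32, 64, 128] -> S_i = 8*2^i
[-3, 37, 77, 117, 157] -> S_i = -3 + 40*i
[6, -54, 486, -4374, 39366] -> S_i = 6*-9^i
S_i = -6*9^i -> [-6, -54, -486, -4374, -39366]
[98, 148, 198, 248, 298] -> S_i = 98 + 50*i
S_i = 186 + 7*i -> [186, 193, 200, 207, 214]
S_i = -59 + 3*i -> [-59, -56, -53, -50, -47]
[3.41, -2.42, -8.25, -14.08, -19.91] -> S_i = 3.41 + -5.83*i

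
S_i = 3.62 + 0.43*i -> [3.62, 4.05, 4.48, 4.91, 5.34]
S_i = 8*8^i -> [8, 64, 512, 4096, 32768]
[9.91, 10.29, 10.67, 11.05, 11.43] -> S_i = 9.91 + 0.38*i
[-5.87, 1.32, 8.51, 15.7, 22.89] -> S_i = -5.87 + 7.19*i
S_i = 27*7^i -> [27, 189, 1323, 9261, 64827]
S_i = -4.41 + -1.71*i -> [-4.41, -6.12, -7.83, -9.54, -11.25]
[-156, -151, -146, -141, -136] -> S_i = -156 + 5*i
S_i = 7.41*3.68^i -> [7.41, 27.27, 100.35, 369.28, 1358.97]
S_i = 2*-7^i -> [2, -14, 98, -686, 4802]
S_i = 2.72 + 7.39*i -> [2.72, 10.11, 17.5, 24.89, 32.28]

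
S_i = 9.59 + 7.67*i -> [9.59, 17.26, 24.93, 32.6, 40.27]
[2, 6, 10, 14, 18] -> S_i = 2 + 4*i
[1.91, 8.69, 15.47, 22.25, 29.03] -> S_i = 1.91 + 6.78*i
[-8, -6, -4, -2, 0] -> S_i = -8 + 2*i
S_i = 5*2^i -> [5, 10, 20, 40, 80]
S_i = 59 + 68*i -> [59, 127, 195, 263, 331]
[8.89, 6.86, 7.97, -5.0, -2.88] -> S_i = Random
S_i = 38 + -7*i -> [38, 31, 24, 17, 10]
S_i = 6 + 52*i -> [6, 58, 110, 162, 214]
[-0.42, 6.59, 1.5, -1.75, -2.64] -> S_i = Random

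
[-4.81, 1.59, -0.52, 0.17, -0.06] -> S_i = -4.81*(-0.33)^i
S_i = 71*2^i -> [71, 142, 284, 568, 1136]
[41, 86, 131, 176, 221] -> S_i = 41 + 45*i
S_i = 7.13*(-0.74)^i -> [7.13, -5.28, 3.9, -2.89, 2.14]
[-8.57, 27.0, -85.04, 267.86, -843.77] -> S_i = -8.57*(-3.15)^i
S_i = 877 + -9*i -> [877, 868, 859, 850, 841]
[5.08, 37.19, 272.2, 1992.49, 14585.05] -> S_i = 5.08*7.32^i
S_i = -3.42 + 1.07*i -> [-3.42, -2.35, -1.28, -0.21, 0.86]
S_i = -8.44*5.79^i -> [-8.44, -48.87, -282.94, -1638.24, -9485.42]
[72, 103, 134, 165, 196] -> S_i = 72 + 31*i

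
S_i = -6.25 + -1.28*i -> [-6.25, -7.53, -8.81, -10.09, -11.37]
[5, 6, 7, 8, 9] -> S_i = 5 + 1*i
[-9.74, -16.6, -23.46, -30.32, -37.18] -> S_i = -9.74 + -6.86*i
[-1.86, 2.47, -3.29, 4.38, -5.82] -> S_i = -1.86*(-1.33)^i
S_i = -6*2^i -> [-6, -12, -24, -48, -96]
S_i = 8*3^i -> [8, 24, 72, 216, 648]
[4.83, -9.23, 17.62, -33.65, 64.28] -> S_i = 4.83*(-1.91)^i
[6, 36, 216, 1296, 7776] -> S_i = 6*6^i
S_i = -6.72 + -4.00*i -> [-6.72, -10.72, -14.72, -18.72, -22.72]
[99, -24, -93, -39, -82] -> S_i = Random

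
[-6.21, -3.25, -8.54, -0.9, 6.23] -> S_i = Random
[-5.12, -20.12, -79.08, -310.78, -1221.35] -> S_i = -5.12*3.93^i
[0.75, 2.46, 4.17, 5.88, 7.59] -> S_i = 0.75 + 1.71*i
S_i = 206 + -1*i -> [206, 205, 204, 203, 202]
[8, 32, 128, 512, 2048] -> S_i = 8*4^i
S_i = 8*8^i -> [8, 64, 512, 4096, 32768]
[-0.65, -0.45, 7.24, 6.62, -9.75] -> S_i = Random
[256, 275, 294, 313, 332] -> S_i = 256 + 19*i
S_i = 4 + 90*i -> [4, 94, 184, 274, 364]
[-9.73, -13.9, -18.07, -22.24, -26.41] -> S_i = -9.73 + -4.17*i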